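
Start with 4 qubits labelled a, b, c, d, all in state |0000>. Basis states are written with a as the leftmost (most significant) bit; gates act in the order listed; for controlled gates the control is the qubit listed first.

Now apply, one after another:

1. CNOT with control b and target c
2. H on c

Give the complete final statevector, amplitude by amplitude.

The resulting statevector has amplitude sqrt(2)/2 on |0000>, sqrt(2)/2 on |0010>, and 0 on every other basis state.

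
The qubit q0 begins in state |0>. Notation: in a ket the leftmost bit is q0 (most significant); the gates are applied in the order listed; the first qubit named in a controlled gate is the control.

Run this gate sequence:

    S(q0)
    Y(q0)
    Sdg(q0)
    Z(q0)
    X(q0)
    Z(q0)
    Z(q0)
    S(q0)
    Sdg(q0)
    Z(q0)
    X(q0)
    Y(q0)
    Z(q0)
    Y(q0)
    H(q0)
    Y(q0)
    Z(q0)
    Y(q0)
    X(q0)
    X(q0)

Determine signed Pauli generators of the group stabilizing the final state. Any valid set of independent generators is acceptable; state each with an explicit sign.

One valid set of independent stabilizer generators is +X (any independent generating set of the same group is equally correct).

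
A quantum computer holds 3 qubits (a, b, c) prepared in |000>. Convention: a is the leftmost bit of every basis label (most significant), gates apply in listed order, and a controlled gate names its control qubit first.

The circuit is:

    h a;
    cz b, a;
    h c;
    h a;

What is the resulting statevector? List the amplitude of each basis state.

The resulting statevector has amplitude sqrt(2)/2 on |000>, sqrt(2)/2 on |001>, and 0 on every other basis state.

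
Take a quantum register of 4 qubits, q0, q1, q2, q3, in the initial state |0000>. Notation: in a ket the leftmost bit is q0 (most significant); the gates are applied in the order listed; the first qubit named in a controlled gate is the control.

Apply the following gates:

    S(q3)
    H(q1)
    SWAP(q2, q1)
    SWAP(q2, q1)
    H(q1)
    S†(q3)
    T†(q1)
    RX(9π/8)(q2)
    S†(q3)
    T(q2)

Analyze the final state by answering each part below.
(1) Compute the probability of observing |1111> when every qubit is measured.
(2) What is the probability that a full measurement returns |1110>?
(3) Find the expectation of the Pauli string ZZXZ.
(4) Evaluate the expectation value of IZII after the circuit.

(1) A full measurement returns |1111> with probability 0. Key observation: steps 1-6 multiply out to the identity, so the circuit reduces to the remaining gates.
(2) A full measurement returns |1110> with probability 0.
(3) The observable ZZXZ averages to -sqrt(4 - 2*sqrt(2))/4.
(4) In the final state, IZII has expectation 1.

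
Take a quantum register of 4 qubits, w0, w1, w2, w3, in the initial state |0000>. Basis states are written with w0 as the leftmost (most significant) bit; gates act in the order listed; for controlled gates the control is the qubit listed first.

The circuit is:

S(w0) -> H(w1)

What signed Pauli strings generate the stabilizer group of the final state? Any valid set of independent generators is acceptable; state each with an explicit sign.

The final state is stabilized by the group generated by +IXII, +ZIII, +IIZI, +IIIZ; other independent generating sets are equally valid.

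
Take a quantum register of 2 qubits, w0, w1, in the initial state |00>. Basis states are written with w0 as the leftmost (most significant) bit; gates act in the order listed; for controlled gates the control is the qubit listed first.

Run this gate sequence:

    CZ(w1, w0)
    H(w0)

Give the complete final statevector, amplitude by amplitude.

The resulting statevector has amplitude sqrt(2)/2 on |00>, 0 on |01>, sqrt(2)/2 on |10>, 0 on |11>.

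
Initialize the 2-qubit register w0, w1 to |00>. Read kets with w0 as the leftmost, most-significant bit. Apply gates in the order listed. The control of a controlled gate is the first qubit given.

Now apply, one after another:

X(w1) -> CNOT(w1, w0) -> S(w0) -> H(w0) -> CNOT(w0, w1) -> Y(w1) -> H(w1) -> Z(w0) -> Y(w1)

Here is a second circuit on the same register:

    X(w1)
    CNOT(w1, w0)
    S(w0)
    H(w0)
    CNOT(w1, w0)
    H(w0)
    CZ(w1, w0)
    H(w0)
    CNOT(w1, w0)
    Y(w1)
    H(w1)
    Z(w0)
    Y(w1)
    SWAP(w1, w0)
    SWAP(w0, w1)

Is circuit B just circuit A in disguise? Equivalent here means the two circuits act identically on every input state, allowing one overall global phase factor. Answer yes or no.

No, they are not equivalent — no single phase factor reconciles the two unitaries.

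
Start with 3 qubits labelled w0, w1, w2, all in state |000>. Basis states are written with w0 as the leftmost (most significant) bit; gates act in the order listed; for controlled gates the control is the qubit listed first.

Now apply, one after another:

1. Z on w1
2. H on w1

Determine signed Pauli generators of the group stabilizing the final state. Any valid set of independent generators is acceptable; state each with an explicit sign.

The stabilizer group can be generated by +IXI, +ZII, +IIZ, among other valid generating sets.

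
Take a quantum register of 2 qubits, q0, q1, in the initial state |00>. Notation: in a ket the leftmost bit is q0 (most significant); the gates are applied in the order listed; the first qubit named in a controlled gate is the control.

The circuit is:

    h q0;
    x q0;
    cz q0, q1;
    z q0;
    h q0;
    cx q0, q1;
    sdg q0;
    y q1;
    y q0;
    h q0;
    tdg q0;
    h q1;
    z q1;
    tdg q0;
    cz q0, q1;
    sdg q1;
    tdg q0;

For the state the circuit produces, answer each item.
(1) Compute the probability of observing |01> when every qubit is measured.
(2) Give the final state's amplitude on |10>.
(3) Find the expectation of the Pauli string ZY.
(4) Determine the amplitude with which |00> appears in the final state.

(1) A full measurement returns |01> with probability 1/4.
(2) |10> carries amplitude -exp(3*I*pi/4)/2 in the final state.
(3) The observable ZY averages to 1.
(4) The amplitude on |00> is I/2.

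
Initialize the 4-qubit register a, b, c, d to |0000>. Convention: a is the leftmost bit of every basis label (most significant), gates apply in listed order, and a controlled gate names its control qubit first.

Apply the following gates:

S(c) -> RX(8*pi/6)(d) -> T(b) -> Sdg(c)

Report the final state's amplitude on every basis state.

The final amplitudes are -1/2 on |0000>, -sqrt(3)*I/2 on |0001>, and 0 on every other basis state.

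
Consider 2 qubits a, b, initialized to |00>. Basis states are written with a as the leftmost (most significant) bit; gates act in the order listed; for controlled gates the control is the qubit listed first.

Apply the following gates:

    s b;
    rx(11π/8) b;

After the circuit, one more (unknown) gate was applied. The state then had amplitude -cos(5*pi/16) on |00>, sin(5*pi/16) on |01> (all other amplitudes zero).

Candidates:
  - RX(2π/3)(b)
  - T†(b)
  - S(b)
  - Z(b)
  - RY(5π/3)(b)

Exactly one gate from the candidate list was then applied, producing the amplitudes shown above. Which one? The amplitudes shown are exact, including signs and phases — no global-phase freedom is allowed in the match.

The applied gate was S(b).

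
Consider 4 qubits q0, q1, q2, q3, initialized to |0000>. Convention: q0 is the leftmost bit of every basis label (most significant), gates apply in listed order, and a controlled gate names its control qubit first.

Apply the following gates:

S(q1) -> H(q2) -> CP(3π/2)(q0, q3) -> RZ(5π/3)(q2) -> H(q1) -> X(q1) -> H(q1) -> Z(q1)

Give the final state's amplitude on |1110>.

|1110> carries amplitude 0 in the final state. Key observation: gates 5-8 undo each other exactly, leaving only the rest of the circuit to track.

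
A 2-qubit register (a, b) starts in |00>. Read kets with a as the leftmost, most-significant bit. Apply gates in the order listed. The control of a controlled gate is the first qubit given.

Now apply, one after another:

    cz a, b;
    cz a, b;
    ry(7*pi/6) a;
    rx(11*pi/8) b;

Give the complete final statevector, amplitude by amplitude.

The final amplitudes are (-sqrt(2) + sqrt(6))*cos(5*pi/16)/4 on |00>, I*(-sqrt(2) + sqrt(6))*sin(5*pi/16)/4 on |01>, -(sqrt(2) + sqrt(6))*cos(5*pi/16)/4 on |10>, -I*(sqrt(2) + sqrt(6))*sin(5*pi/16)/4 on |11>. Key observation: steps 1-2 multiply out to the identity, so the circuit reduces to the remaining gates.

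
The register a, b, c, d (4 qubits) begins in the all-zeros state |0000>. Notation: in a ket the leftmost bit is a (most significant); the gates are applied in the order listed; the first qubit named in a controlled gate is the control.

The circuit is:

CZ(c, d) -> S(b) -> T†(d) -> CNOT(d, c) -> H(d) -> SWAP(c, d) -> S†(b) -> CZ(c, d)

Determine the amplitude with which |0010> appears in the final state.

The amplitude on |0010> is sqrt(2)/2.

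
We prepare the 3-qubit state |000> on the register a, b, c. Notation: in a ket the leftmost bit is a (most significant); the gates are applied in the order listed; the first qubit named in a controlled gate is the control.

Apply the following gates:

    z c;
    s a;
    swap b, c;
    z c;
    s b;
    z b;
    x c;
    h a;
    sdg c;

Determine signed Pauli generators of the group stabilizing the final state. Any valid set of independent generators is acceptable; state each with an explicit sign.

The stabilizer group can be generated by +XII, +IZI, -IIZ, among other valid generating sets.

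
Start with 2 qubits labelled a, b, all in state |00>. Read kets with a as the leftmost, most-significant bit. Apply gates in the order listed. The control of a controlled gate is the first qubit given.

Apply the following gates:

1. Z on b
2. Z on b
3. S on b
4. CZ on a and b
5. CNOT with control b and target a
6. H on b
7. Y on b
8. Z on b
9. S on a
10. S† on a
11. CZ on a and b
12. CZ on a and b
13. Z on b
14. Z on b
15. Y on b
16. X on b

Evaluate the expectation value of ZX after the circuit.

In the final state, ZX has expectation -1. Key observation: gates 9-10 undo each other exactly, leaving only the rest of the circuit to track.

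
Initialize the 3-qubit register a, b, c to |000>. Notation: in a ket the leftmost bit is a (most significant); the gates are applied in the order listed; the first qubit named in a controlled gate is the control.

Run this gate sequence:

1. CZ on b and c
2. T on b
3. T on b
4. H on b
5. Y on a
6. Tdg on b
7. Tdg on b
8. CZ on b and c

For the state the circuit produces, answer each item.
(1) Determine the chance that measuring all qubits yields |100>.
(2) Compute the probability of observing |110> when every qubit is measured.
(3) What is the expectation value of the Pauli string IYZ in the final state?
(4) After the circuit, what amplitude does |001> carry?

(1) A full measurement returns |100> with probability 1/2.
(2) The probability of measuring |110> is 1/2.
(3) The expectation value of IYZ is -1.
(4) The final state's coefficient on |001> equals 0.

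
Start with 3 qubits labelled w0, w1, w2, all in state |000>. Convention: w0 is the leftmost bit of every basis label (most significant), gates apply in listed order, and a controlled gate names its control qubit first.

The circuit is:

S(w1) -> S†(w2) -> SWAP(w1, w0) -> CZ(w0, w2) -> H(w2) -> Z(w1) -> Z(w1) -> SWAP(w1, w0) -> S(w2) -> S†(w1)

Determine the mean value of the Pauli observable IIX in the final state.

In the final state, IIX has expectation 0.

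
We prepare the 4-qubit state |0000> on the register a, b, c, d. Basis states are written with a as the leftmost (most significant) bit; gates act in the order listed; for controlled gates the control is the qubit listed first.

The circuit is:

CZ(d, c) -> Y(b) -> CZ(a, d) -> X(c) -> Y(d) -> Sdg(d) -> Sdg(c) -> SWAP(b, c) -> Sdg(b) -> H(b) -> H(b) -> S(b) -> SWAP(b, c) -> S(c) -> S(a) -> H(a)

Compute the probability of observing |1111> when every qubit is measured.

A full measurement returns |1111> with probability 1/2. Key observation: gates 7-14 undo each other exactly, leaving only the rest of the circuit to track.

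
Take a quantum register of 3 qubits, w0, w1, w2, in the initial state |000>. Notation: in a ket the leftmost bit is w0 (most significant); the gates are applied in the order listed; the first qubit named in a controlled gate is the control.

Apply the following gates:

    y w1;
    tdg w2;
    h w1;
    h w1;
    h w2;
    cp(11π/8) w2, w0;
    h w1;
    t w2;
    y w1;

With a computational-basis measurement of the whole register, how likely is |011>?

The probability of measuring |011> is 1/4.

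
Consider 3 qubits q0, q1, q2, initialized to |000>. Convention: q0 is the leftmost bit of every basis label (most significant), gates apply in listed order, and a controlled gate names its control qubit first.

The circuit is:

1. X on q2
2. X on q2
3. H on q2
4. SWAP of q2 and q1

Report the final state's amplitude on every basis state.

The final amplitudes are sqrt(2)/2 on |000>, sqrt(2)/2 on |010>, and 0 on every other basis state.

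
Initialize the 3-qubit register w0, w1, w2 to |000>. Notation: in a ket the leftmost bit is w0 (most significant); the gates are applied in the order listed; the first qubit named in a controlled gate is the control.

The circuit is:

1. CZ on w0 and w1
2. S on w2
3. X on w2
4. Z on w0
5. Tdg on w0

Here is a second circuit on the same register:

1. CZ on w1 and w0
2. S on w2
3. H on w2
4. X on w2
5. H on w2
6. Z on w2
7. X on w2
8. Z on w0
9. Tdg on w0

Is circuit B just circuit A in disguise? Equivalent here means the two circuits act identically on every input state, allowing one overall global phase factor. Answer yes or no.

Yes, they are equivalent — the unitaries differ by at most a global phase.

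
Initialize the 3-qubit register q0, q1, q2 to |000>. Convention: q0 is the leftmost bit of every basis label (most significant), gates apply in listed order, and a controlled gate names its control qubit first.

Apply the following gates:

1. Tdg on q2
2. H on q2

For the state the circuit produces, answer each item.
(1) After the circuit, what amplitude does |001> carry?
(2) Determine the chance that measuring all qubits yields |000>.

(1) The amplitude on |001> is sqrt(2)/2.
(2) Outcome |000> occurs with probability 1/2.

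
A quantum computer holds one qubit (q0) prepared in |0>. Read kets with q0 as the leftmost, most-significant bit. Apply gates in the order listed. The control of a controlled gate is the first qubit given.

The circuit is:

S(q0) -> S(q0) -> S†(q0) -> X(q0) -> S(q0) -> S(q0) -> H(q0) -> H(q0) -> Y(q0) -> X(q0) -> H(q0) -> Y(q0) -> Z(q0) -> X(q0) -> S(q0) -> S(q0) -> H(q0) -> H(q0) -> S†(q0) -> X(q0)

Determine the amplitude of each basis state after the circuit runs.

The resulting statevector has amplitude -sqrt(2)*I/2 on |0>, sqrt(2)/2 on |1>.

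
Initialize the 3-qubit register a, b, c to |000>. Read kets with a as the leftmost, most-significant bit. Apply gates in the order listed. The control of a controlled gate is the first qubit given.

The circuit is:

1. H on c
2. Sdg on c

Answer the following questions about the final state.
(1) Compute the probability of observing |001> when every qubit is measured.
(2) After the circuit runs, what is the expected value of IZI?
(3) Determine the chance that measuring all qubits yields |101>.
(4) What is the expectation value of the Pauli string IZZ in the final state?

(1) A full measurement returns |001> with probability 1/2.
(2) The observable IZI averages to 1.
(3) The probability of measuring |101> is 0.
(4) The observable IZZ averages to 0.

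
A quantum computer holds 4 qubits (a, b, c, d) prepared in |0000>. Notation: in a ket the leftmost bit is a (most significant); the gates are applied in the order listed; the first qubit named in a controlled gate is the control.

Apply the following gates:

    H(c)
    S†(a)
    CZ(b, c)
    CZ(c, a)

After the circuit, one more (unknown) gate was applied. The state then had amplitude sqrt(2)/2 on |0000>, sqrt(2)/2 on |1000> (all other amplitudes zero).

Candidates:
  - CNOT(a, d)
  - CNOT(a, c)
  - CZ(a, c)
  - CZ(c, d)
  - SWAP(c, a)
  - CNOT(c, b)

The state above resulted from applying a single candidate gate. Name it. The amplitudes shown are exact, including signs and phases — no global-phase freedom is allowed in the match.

It was SWAP(c, a) that produced the state shown.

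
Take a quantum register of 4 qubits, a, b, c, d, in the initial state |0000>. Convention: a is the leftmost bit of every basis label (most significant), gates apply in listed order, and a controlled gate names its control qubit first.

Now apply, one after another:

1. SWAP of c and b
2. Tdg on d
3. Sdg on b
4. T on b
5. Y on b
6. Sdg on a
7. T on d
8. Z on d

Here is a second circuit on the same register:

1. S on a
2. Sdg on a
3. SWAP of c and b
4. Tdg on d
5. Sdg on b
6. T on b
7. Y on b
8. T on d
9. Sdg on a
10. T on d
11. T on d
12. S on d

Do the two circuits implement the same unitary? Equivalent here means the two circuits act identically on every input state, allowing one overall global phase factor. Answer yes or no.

Yes: on every input state the two circuits agree up to one overall phase factor.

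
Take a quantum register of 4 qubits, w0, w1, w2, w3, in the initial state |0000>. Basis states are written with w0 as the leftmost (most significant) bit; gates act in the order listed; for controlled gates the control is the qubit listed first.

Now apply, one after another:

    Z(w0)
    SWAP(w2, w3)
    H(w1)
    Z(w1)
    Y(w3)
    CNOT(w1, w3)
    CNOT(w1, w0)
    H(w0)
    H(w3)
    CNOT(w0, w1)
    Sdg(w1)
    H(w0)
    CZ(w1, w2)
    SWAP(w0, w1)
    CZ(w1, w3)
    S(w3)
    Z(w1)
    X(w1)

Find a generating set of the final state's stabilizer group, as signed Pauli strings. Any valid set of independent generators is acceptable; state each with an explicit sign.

The stabilizer group can be generated by +XZIX, -IXIY, -ZZIZ, +IIZI, among other valid generating sets.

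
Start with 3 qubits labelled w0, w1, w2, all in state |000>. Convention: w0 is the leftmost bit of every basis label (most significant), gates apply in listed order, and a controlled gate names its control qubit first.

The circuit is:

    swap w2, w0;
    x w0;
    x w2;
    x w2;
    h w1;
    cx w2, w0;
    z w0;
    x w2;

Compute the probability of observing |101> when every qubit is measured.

The probability of measuring |101> is 1/2. Key observation: gates 3-4 undo each other exactly, leaving only the rest of the circuit to track.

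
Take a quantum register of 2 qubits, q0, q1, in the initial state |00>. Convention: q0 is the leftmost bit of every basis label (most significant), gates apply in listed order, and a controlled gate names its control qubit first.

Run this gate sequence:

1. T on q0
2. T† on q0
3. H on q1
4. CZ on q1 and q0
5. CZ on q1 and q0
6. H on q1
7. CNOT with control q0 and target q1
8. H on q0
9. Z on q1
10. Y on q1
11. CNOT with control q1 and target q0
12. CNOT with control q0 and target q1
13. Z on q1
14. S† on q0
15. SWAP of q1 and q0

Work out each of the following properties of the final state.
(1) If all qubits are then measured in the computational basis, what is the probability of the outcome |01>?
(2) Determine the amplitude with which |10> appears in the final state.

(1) Outcome |01> occurs with probability 1/2.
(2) The amplitude on |10> is -sqrt(2)*I/2.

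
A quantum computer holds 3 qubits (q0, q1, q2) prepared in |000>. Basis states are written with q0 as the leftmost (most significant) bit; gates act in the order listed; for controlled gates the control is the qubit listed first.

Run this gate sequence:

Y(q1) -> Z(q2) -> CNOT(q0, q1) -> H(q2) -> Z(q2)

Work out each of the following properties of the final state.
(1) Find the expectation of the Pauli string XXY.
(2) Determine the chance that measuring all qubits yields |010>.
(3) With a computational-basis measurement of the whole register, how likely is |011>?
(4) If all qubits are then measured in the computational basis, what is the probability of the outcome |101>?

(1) The expectation value of XXY is 0.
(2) The probability of measuring |010> is 1/2.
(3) A full measurement returns |011> with probability 1/2.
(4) A full measurement returns |101> with probability 0.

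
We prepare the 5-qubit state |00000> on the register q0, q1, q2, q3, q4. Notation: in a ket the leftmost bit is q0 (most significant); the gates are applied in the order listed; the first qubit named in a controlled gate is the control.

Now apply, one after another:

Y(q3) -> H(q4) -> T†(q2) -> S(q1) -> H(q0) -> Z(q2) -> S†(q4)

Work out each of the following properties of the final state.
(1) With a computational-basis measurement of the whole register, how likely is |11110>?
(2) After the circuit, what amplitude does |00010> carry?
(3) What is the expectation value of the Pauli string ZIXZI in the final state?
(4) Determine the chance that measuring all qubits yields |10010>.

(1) Outcome |11110> occurs with probability 0.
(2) The final state's coefficient on |00010> equals I/2.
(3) The observable ZIXZI averages to 0.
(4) Outcome |10010> occurs with probability 1/4.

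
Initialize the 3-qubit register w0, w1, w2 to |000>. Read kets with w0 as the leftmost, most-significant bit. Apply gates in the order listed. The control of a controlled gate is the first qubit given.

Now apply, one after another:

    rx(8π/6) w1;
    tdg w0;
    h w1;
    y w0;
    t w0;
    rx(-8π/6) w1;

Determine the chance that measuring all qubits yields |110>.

A full measurement returns |110> with probability 7/8.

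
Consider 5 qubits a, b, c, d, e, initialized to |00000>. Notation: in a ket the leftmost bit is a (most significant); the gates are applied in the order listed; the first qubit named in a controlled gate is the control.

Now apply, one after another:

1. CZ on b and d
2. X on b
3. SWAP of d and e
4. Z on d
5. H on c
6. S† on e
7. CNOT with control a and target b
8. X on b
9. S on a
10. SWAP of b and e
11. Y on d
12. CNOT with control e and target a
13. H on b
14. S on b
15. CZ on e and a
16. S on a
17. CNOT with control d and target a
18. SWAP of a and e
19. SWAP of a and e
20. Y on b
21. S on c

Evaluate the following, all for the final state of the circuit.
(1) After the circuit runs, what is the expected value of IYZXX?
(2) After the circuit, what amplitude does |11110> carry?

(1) In the final state, IYZXX has expectation 0.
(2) The amplitude on |11110> is -I/2.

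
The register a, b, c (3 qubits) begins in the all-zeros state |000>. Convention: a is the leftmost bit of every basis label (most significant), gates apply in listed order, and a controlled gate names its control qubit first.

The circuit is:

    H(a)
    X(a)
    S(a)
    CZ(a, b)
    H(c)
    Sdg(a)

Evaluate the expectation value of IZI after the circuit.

The observable IZI averages to 1.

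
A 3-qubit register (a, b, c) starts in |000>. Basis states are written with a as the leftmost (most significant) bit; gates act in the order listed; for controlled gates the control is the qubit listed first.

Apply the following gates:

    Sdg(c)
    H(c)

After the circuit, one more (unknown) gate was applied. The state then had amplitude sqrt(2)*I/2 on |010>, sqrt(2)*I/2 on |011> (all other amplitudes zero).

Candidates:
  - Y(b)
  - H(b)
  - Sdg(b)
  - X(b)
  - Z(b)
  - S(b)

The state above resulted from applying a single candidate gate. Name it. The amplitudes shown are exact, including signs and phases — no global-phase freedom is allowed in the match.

The applied gate was Y(b).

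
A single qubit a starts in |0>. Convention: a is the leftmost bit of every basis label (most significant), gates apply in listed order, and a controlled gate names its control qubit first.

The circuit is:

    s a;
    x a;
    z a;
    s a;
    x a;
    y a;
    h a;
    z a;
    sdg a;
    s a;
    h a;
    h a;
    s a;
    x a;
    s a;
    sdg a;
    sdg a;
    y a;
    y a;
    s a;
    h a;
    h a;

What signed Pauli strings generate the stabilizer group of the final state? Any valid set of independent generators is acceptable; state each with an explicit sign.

The final state is stabilized by the group generated by -Y; other independent generating sets are equally valid.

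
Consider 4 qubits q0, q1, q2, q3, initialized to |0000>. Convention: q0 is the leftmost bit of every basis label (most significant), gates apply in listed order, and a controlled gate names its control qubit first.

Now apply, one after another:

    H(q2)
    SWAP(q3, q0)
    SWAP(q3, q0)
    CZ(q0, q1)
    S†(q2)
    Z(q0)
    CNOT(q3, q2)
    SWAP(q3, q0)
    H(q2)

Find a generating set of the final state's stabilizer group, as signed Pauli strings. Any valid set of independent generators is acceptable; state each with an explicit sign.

One valid set of independent stabilizer generators is +IIYI, +ZIII, +IZII, +IIIZ (any independent generating set of the same group is equally correct).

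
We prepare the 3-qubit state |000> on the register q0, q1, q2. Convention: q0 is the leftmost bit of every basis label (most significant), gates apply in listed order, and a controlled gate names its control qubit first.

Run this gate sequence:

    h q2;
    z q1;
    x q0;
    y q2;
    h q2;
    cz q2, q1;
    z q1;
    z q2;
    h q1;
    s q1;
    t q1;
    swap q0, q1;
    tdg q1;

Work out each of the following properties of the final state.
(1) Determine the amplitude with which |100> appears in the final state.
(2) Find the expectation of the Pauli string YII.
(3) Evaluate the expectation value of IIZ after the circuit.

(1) The amplitude on |100> is 0.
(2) The expectation value of YII is sqrt(2)/2.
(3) The expectation value of IIZ is -1.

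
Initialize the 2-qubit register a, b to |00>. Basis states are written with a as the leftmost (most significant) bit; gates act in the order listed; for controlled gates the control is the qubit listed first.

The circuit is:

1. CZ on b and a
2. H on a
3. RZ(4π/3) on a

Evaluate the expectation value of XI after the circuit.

The expectation value of XI is -1/2.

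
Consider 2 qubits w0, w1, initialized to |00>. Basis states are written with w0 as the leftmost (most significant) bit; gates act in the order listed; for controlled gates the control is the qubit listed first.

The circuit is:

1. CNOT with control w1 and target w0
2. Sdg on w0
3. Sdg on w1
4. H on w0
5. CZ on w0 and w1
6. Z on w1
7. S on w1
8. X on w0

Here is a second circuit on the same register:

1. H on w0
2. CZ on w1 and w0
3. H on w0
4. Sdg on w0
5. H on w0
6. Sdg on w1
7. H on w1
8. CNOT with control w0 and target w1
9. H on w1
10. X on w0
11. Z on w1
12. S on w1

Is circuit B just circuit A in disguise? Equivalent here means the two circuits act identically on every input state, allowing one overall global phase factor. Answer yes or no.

Yes: on every input state the two circuits agree up to one overall phase factor.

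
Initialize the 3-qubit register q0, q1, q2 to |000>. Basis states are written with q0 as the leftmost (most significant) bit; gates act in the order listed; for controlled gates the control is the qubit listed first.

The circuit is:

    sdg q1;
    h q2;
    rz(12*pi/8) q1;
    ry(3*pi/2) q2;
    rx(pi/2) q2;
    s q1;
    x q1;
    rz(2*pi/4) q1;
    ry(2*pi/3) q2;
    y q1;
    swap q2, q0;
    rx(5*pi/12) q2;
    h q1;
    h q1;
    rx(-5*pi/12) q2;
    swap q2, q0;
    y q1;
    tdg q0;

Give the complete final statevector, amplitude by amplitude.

The resulting statevector has amplitude -sqrt(6)/4 + sqrt(2)*I/4 on |010>, sqrt(2)/4 + sqrt(6)*I/4 on |011>, and 0 on every other basis state. Key observation: the block from step 10 through step 17 cancels to the identity and can be dropped.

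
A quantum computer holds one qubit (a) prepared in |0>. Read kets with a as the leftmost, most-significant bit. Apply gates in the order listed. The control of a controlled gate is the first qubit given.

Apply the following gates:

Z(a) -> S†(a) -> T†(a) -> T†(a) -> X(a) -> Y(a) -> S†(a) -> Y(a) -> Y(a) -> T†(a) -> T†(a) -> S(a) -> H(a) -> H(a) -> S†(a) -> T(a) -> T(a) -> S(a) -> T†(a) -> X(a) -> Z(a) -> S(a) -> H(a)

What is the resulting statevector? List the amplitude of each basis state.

The resulting statevector has amplitude -sqrt(2)/2 on |0>, sqrt(2)/2 on |1>.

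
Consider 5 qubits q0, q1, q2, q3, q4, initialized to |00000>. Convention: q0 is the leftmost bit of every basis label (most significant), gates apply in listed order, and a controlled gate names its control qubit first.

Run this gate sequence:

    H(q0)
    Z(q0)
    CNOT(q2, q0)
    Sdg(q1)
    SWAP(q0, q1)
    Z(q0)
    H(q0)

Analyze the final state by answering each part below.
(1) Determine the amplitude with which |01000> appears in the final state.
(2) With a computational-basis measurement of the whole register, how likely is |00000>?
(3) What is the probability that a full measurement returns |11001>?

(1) The amplitude on |01000> is -1/2.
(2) Outcome |00000> occurs with probability 1/4.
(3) The probability of measuring |11001> is 0.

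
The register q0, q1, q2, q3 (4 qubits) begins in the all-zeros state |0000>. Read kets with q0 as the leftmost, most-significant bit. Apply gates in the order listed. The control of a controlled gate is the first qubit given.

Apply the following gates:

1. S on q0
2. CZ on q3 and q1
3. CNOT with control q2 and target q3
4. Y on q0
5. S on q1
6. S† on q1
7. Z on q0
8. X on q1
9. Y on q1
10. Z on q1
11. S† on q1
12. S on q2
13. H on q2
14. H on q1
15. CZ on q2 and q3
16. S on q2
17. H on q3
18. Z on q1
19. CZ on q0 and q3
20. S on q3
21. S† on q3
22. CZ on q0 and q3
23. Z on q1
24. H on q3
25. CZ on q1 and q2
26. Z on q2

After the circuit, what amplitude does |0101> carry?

The amplitude on |0101> is 0. Key observation: steps 17-24 multiply out to the identity, so the circuit reduces to the remaining gates.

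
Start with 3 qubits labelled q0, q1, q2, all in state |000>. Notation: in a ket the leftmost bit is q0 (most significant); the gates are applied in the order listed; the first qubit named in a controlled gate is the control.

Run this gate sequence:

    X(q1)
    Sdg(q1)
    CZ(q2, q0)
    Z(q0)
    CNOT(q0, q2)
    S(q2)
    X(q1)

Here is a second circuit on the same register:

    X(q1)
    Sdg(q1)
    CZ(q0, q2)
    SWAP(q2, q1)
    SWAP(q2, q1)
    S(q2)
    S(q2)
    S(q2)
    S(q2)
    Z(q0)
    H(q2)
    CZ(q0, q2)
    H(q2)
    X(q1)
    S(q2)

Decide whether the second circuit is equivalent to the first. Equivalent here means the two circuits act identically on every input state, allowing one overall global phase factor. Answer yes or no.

Yes — the two circuits implement the same unitary up to a global phase.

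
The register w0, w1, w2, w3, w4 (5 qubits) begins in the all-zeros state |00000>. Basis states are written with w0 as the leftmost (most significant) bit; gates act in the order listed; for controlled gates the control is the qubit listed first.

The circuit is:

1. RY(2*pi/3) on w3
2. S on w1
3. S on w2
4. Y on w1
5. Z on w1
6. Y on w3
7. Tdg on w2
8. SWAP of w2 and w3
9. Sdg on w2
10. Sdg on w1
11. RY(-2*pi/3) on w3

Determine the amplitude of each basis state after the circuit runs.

The resulting statevector has amplitude sqrt(3)*I/4 on |01000>, -3*I/4 on |01010>, -1/4 on |01100>, sqrt(3)/4 on |01110>, and 0 on every other basis state.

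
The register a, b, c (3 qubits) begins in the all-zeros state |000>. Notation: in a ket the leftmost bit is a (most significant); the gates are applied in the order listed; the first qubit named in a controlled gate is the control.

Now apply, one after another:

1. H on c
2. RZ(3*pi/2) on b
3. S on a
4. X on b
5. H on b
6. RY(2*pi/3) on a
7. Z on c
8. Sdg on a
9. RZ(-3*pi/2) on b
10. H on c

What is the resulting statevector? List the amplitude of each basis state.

After the circuit, the state carries amplitude 0 on |000>, sqrt(2)/4 on |001>, 0 on |010>, -sqrt(2)*I/4 on |011>, 0 on |100>, -sqrt(6)*I/4 on |101>, 0 on |110>, -sqrt(6)/4 on |111>.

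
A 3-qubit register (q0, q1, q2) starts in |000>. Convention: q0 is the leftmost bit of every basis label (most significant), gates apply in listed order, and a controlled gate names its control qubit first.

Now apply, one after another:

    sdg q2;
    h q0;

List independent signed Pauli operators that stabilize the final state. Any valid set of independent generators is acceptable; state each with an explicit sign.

The final state is stabilized by the group generated by +XII, +IZI, +IIZ; other independent generating sets are equally valid.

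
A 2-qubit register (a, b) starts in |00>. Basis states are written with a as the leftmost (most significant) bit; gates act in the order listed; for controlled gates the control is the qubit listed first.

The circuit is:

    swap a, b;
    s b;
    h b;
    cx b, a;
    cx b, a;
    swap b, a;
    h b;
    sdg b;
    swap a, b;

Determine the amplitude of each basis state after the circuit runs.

The resulting statevector has amplitude 1/2 on |00>, 1/2 on |01>, -I/2 on |10>, -I/2 on |11>.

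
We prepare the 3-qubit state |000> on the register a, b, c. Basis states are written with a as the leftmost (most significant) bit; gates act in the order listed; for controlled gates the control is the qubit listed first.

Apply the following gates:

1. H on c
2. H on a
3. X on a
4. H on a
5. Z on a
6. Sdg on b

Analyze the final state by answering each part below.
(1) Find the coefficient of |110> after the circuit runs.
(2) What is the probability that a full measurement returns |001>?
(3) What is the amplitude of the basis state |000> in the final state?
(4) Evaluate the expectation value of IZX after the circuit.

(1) The amplitude on |110> is 0. Key observation: gates 2-5 undo each other exactly, leaving only the rest of the circuit to track.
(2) A full measurement returns |001> with probability 1/2.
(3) The final state's coefficient on |000> equals sqrt(2)/2.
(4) The observable IZX averages to 1.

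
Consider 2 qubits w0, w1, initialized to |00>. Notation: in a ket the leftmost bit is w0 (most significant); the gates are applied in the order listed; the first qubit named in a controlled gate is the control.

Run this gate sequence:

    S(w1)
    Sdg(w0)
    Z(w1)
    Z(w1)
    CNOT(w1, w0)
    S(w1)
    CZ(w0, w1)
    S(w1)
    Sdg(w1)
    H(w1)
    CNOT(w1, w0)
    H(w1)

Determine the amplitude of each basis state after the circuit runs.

The resulting statevector has amplitude 1/2 on |00>, 1/2 on |01>, 1/2 on |10>, -1/2 on |11>. Key observation: gates 8-9 undo each other exactly, leaving only the rest of the circuit to track.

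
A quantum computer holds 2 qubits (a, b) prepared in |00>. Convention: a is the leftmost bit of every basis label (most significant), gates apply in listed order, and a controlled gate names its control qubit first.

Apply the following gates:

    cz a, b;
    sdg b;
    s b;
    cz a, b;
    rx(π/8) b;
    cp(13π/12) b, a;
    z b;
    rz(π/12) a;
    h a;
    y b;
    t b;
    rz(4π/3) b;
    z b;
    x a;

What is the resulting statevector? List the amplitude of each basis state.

The resulting statevector has amplitude -sqrt(2)*exp(7*I*pi/24)*sin(pi/16)/2 on |00>, sqrt(2)*exp(3*I*pi/8)*cos(pi/16)/2 on |01>, -sqrt(2)*exp(7*I*pi/24)*sin(pi/16)/2 on |10>, sqrt(2)*exp(3*I*pi/8)*cos(pi/16)/2 on |11>. Key observation: the block from step 1 through step 4 cancels to the identity and can be dropped.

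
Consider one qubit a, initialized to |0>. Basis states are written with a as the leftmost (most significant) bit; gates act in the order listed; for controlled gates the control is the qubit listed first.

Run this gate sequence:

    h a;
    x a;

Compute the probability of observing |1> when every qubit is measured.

Outcome |1> occurs with probability 1/2.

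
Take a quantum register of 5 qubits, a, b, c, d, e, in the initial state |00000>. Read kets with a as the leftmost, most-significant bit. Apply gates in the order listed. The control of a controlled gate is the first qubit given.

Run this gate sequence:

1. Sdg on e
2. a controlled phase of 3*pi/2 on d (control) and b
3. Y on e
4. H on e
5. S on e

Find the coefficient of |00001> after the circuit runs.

The amplitude on |00001> is sqrt(2)/2.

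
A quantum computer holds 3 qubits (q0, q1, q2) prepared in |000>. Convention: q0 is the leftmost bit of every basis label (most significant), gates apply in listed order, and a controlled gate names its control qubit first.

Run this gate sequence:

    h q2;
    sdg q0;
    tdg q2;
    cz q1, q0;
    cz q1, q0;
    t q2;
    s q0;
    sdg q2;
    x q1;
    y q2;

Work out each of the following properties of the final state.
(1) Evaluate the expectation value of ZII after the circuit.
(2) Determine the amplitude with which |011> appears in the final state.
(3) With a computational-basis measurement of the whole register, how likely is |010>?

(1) In the final state, ZII has expectation 1. Key observation: steps 2-7 multiply out to the identity, so the circuit reduces to the remaining gates.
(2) |011> carries amplitude sqrt(2)*I/2 in the final state.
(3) A full measurement returns |010> with probability 1/2.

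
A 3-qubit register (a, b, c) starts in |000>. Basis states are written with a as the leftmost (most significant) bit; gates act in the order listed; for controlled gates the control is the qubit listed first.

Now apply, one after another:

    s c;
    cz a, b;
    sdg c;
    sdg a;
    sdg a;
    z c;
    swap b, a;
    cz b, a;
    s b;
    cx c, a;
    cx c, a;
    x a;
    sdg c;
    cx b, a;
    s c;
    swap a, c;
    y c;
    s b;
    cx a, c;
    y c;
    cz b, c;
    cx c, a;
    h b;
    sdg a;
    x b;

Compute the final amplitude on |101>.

The amplitude on |101> is -sqrt(2)*I/2.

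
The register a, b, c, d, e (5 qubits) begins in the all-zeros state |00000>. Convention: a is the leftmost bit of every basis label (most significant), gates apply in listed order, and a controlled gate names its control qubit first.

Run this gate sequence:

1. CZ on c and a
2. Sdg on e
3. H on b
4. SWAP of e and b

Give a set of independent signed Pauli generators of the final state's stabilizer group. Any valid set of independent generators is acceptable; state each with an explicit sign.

One valid set of independent stabilizer generators is +IIIIX, +ZIIII, +IZIII, +IIZII, +IIIZI (any independent generating set of the same group is equally correct).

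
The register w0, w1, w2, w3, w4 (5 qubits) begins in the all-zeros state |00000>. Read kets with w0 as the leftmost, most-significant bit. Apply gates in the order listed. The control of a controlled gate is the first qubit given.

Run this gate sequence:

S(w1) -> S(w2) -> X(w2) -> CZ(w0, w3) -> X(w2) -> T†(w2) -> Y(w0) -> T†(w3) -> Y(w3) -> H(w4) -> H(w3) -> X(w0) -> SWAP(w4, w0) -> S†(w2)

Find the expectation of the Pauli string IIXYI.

In the final state, IIXYI has expectation 0.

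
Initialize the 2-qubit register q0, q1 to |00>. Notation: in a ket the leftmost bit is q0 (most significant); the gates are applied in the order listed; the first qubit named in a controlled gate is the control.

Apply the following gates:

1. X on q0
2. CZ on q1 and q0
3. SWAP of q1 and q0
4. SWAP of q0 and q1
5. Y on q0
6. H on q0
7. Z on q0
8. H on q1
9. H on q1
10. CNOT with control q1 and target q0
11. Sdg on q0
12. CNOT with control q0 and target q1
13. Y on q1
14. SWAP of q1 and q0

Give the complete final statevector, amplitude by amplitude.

After the circuit, the state carries amplitude 0 on |00>, -sqrt(2)*I/2 on |01>, sqrt(2)/2 on |10>, 0 on |11>.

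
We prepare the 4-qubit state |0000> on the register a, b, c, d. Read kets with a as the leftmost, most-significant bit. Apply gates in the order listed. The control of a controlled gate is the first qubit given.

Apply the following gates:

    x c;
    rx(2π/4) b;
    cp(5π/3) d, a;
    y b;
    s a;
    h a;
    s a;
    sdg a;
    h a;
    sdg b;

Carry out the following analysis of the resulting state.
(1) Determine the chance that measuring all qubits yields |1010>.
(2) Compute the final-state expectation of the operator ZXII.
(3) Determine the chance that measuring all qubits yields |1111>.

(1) The probability of measuring |1010> is 0. Key observation: the block from step 6 through step 9 cancels to the identity and can be dropped.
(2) The observable ZXII averages to -1.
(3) Outcome |1111> occurs with probability 0.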